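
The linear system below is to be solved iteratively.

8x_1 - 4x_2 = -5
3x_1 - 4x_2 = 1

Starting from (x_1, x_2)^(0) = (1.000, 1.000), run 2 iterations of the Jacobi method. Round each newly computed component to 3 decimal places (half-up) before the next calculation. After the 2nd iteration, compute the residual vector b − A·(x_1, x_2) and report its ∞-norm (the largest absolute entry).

3.376

Iteration 1:
  x_1 = (-5 - (-4)·1.000) / (8) = -0.125
  x_2 = (1 - (3)·1.000) / (-4) = 0.500
Iteration 2:
  x_1 = (-5 - (-4)·0.500) / (8) = -0.375
  x_2 = (1 - (3)·-0.125) / (-4) = -0.344
Residual b − A·x = (-3.376, 0.749); ∞-norm = 3.376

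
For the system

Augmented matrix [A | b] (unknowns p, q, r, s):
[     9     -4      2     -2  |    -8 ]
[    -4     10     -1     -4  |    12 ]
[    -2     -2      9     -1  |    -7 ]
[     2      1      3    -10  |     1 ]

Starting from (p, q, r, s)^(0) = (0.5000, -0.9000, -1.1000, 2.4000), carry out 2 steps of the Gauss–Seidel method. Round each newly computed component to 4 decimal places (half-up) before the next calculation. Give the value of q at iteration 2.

Iteration 1:
  p = (-8 - (-4)·-0.9000 - (2)·-1.1000 - (-2)·2.4000) / (9) = -0.5111
  q = (12 - (-4)·-0.5111 - (-1)·-1.1000 - (-4)·2.4000) / (10) = 1.8456
  r = (-7 - (-2)·-0.5111 - (-2)·1.8456 - (-1)·2.4000) / (9) = -0.2146
  s = (1 - (2)·-0.5111 - (1)·1.8456 - (3)·-0.2146) / (-10) = -0.0820
Iteration 2:
  p = (-8 - (-4)·1.8456 - (2)·-0.2146 - (-2)·-0.0820) / (9) = -0.0392
  q = (12 - (-4)·-0.0392 - (-1)·-0.2146 - (-4)·-0.0820) / (10) = 1.1301
  r = (-7 - (-2)·-0.0392 - (-2)·1.1301 - (-1)·-0.0820) / (9) = -0.5445
  s = (1 - (2)·-0.0392 - (1)·1.1301 - (3)·-0.5445) / (-10) = -0.1582

1.1301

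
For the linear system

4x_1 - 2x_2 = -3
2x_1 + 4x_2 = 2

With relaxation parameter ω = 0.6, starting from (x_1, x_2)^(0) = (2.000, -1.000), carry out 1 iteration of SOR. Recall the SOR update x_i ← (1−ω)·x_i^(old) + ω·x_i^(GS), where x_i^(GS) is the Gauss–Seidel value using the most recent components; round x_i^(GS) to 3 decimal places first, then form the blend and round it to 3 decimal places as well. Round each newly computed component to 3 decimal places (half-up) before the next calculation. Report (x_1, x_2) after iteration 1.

(0.050, -0.115)

Iteration 1:
  x_1: GS value = (-3 - (-2)·-1.000) / (4) = -1.250;  x_1 ← (1−ω)·2.000 + ω·-1.250 = 0.050
  x_2: GS value = (2 - (2)·0.050) / (4) = 0.475;  x_2 ← (1−ω)·-1.000 + ω·0.475 = -0.115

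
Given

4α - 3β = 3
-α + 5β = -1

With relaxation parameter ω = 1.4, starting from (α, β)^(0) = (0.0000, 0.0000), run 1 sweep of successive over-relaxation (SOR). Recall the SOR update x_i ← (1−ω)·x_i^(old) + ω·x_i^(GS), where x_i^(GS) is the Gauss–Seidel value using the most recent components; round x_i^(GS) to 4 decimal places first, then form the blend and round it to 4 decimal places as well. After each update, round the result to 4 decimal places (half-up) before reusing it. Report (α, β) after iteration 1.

(1.0500, 0.0140)

Iteration 1:
  α: GS value = (3 - (-3)·0.0000) / (4) = 0.7500;  α ← (1−ω)·0.0000 + ω·0.7500 = 1.0500
  β: GS value = (-1 - (-1)·1.0500) / (5) = 0.0100;  β ← (1−ω)·0.0000 + ω·0.0100 = 0.0140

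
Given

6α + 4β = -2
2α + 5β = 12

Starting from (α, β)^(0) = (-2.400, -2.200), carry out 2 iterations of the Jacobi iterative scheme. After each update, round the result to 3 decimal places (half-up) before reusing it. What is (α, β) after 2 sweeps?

Iteration 1:
  α = (-2 - (4)·-2.200) / (6) = 1.133
  β = (12 - (2)·-2.400) / (5) = 3.360
Iteration 2:
  α = (-2 - (4)·3.360) / (6) = -2.573
  β = (12 - (2)·1.133) / (5) = 1.947

(-2.573, 1.947)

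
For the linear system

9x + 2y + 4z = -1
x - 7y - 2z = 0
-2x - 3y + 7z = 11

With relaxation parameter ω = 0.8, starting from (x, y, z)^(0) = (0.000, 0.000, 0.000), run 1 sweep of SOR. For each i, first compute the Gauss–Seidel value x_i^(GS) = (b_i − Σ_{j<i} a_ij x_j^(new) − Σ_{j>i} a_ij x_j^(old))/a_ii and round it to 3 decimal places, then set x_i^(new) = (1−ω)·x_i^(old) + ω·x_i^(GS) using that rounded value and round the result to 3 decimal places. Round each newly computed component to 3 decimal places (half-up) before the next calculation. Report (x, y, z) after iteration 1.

Iteration 1:
  x: GS value = (-1 - (2)·0.000 - (4)·0.000) / (9) = -0.111;  x ← (1−ω)·0.000 + ω·-0.111 = -0.089
  y: GS value = (0 - (1)·-0.089 - (-2)·0.000) / (-7) = -0.013;  y ← (1−ω)·0.000 + ω·-0.013 = -0.010
  z: GS value = (11 - (-2)·-0.089 - (-3)·-0.010) / (7) = 1.542;  z ← (1−ω)·0.000 + ω·1.542 = 1.234

(-0.089, -0.010, 1.234)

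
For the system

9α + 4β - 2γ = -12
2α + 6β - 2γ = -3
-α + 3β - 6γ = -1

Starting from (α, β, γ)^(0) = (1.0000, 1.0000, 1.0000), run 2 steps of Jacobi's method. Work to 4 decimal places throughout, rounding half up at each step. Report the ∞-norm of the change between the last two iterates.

Iteration 1:
  α = (-12 - (4)·1.0000 - (-2)·1.0000) / (9) = -1.5556
  β = (-3 - (2)·1.0000 - (-2)·1.0000) / (6) = -0.5000
  γ = (-1 - (-1)·1.0000 - (3)·1.0000) / (-6) = 0.5000
Iteration 2:
  α = (-12 - (4)·-0.5000 - (-2)·0.5000) / (9) = -1.0000
  β = (-3 - (2)·-1.5556 - (-2)·0.5000) / (6) = 0.1852
  γ = (-1 - (-1)·-1.5556 - (3)·-0.5000) / (-6) = 0.1759
Change: (0.5556, 0.6852, -0.3241) → max |·| = 0.6852

0.6852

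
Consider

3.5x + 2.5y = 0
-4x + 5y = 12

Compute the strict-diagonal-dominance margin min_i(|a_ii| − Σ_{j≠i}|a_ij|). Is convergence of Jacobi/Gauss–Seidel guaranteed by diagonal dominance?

row 1: |3.5| − (2.5) = 1
row 2: |5| − (4) = 1
minimum over rows = 1 → strictly diagonally dominant (convergence guaranteed)

1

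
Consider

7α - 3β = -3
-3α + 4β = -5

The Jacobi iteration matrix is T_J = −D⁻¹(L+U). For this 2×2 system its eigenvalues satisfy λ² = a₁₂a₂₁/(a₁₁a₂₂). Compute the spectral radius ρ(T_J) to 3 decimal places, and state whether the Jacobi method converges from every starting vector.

a₁₂a₂₁/(a₁₁a₂₂) = (-3)·(-3) / ((7)·(4)) = 0.321429
ρ = √|0.321429| = √0.321429 = 0.567
ρ < 1, so Jacobi converges

0.567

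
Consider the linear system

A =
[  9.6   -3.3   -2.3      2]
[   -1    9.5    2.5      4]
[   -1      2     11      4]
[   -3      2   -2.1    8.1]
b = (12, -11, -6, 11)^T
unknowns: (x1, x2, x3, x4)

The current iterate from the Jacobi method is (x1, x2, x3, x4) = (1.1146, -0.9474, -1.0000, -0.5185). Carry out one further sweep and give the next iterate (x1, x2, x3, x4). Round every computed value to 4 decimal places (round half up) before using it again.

(0.7928, -0.5591, -0.0833, 1.7455)

One sweep:
  x1 = (12 - (-3.3)·-0.9474 - (-2.3)·-1.0000 - (2)·-0.5185) / (9.6) = 0.7928
  x2 = (-11 - (-1)·1.1146 - (2.5)·-1.0000 - (4)·-0.5185) / (9.5) = -0.5591
  x3 = (-6 - (-1)·1.1146 - (2)·-0.9474 - (4)·-0.5185) / (11) = -0.0833
  x4 = (11 - (-3)·1.1146 - (2)·-0.9474 - (-2.1)·-1.0000) / (8.1) = 1.7455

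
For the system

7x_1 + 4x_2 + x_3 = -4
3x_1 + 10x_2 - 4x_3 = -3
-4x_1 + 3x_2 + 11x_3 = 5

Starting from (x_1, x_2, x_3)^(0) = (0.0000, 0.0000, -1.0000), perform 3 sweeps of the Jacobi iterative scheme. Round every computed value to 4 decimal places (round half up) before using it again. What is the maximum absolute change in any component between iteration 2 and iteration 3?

Iteration 1:
  x_1 = (-4 - (4)·0.0000 - (1)·-1.0000) / (7) = -0.4286
  x_2 = (-3 - (3)·0.0000 - (-4)·-1.0000) / (10) = -0.7000
  x_3 = (5 - (-4)·0.0000 - (3)·0.0000) / (11) = 0.4545
Iteration 2:
  x_1 = (-4 - (4)·-0.7000 - (1)·0.4545) / (7) = -0.2364
  x_2 = (-3 - (3)·-0.4286 - (-4)·0.4545) / (10) = 0.0104
  x_3 = (5 - (-4)·-0.4286 - (3)·-0.7000) / (11) = 0.4896
Iteration 3:
  x_1 = (-4 - (4)·0.0104 - (1)·0.4896) / (7) = -0.6473
  x_2 = (-3 - (3)·-0.2364 - (-4)·0.4896) / (10) = -0.0332
  x_3 = (5 - (-4)·-0.2364 - (3)·0.0104) / (11) = 0.3657
Change: (-0.4109, -0.0436, -0.1239) → max |·| = 0.4109

0.4109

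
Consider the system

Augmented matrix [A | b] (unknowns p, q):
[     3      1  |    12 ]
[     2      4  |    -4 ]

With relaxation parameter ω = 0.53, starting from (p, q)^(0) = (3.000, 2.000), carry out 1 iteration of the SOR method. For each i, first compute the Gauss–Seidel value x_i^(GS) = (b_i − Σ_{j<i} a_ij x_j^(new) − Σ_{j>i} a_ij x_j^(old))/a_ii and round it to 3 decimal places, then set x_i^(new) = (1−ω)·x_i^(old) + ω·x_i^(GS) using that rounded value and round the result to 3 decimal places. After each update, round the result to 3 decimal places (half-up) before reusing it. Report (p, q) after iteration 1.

(3.176, -0.432)

Iteration 1:
  p: GS value = (12 - (1)·2.000) / (3) = 3.333;  p ← (1−ω)·3.000 + ω·3.333 = 3.176
  q: GS value = (-4 - (2)·3.176) / (4) = -2.588;  q ← (1−ω)·2.000 + ω·-2.588 = -0.432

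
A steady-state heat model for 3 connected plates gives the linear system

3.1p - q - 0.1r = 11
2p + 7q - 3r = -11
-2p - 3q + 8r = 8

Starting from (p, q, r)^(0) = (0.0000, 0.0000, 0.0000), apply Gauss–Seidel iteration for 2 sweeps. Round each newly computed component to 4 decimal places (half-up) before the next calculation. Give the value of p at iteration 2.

2.7440

Iteration 1:
  p = (11 - (-1)·0.0000 - (-0.1)·0.0000) / (3.1) = 3.5484
  q = (-11 - (2)·3.5484 - (-3)·0.0000) / (7) = -2.5853
  r = (8 - (-2)·3.5484 - (-3)·-2.5853) / (8) = 0.9176
Iteration 2:
  p = (11 - (-1)·-2.5853 - (-0.1)·0.9176) / (3.1) = 2.7440
  q = (-11 - (2)·2.7440 - (-3)·0.9176) / (7) = -1.9622
  r = (8 - (-2)·2.7440 - (-3)·-1.9622) / (8) = 0.9502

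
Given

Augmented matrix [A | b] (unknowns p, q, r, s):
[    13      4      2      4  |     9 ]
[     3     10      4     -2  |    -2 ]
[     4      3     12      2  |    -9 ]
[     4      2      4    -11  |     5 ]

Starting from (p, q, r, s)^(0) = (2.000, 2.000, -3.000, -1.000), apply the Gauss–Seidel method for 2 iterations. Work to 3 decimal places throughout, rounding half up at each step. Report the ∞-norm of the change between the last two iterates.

Iteration 1:
  p = (9 - (4)·2.000 - (2)·-3.000 - (4)·-1.000) / (13) = 0.846
  q = (-2 - (3)·0.846 - (4)·-3.000 - (-2)·-1.000) / (10) = 0.546
  r = (-9 - (4)·0.846 - (3)·0.546 - (2)·-1.000) / (12) = -1.002
  s = (5 - (4)·0.846 - (2)·0.546 - (4)·-1.002) / (-11) = -0.412
Iteration 2:
  p = (9 - (4)·0.546 - (2)·-1.002 - (4)·-0.412) / (13) = 0.805
  q = (-2 - (3)·0.805 - (4)·-1.002 - (-2)·-0.412) / (10) = -0.123
  r = (-9 - (4)·0.805 - (3)·-0.123 - (2)·-0.412) / (12) = -0.919
  s = (5 - (4)·0.805 - (2)·-0.123 - (4)·-0.919) / (-11) = -0.518
Change: (-0.041, -0.669, 0.083, -0.106) → max |·| = 0.669

0.669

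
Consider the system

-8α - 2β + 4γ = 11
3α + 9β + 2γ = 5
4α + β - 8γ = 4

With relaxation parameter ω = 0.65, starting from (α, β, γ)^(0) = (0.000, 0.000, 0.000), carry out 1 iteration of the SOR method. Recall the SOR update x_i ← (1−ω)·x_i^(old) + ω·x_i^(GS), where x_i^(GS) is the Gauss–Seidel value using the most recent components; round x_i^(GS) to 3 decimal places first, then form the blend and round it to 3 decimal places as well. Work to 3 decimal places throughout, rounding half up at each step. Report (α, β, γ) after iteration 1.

(-0.894, 0.555, -0.571)

Iteration 1:
  α: GS value = (11 - (-2)·0.000 - (4)·0.000) / (-8) = -1.375;  α ← (1−ω)·0.000 + ω·-1.375 = -0.894
  β: GS value = (5 - (3)·-0.894 - (2)·0.000) / (9) = 0.854;  β ← (1−ω)·0.000 + ω·0.854 = 0.555
  γ: GS value = (4 - (4)·-0.894 - (1)·0.555) / (-8) = -0.878;  γ ← (1−ω)·0.000 + ω·-0.878 = -0.571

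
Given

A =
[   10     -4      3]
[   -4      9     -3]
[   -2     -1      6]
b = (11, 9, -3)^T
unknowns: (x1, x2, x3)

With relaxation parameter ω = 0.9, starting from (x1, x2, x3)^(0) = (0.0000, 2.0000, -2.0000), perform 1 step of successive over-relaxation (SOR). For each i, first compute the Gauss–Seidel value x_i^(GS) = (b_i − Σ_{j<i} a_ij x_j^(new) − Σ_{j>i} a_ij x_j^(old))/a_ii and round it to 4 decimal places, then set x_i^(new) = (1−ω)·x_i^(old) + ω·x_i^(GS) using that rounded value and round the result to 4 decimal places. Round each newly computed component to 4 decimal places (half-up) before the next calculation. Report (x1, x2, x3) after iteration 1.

Iteration 1:
  x1: GS value = (11 - (-4)·2.0000 - (3)·-2.0000) / (10) = 2.5000;  x1 ← (1−ω)·0.0000 + ω·2.5000 = 2.2500
  x2: GS value = (9 - (-4)·2.2500 - (-3)·-2.0000) / (9) = 1.3333;  x2 ← (1−ω)·2.0000 + ω·1.3333 = 1.4000
  x3: GS value = (-3 - (-2)·2.2500 - (-1)·1.4000) / (6) = 0.4833;  x3 ← (1−ω)·-2.0000 + ω·0.4833 = 0.2350

(2.2500, 1.4000, 0.2350)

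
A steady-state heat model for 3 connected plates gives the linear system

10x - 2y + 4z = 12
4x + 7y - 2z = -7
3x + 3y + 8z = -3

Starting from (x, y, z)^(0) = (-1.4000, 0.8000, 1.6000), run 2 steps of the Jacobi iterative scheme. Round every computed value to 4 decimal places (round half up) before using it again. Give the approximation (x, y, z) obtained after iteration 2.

Iteration 1:
  x = (12 - (-2)·0.8000 - (4)·1.6000) / (10) = 0.7200
  y = (-7 - (4)·-1.4000 - (-2)·1.6000) / (7) = 0.2571
  z = (-3 - (3)·-1.4000 - (3)·0.8000) / (8) = -0.1500
Iteration 2:
  x = (12 - (-2)·0.2571 - (4)·-0.1500) / (10) = 1.3114
  y = (-7 - (4)·0.7200 - (-2)·-0.1500) / (7) = -1.4543
  z = (-3 - (3)·0.7200 - (3)·0.2571) / (8) = -0.7414

(1.3114, -1.4543, -0.7414)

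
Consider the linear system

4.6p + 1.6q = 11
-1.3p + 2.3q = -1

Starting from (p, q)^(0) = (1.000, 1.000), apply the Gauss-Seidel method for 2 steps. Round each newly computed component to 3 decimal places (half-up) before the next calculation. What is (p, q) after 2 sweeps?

(2.141, 0.775)

Iteration 1:
  p = (11 - (1.6)·1.000) / (4.6) = 2.043
  q = (-1 - (-1.3)·2.043) / (2.3) = 0.720
Iteration 2:
  p = (11 - (1.6)·0.720) / (4.6) = 2.141
  q = (-1 - (-1.3)·2.141) / (2.3) = 0.775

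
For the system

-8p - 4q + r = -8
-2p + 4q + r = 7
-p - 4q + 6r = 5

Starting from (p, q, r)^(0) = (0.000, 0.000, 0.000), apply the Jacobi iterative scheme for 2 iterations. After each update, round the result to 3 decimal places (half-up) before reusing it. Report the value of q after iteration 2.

Iteration 1:
  p = (-8 - (-4)·0.000 - (1)·0.000) / (-8) = 1.000
  q = (7 - (-2)·0.000 - (1)·0.000) / (4) = 1.750
  r = (5 - (-1)·0.000 - (-4)·0.000) / (6) = 0.833
Iteration 2:
  p = (-8 - (-4)·1.750 - (1)·0.833) / (-8) = 0.229
  q = (7 - (-2)·1.000 - (1)·0.833) / (4) = 2.042
  r = (5 - (-1)·1.000 - (-4)·1.750) / (6) = 2.167

2.042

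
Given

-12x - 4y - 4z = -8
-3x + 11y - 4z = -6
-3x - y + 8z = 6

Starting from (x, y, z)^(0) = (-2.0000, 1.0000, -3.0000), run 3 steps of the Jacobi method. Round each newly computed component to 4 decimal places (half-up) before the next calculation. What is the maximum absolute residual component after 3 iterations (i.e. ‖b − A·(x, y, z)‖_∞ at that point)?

Iteration 1:
  x = (-8 - (-4)·1.0000 - (-4)·-3.0000) / (-12) = 1.3333
  y = (-6 - (-3)·-2.0000 - (-4)·-3.0000) / (11) = -2.1818
  z = (6 - (-3)·-2.0000 - (-1)·1.0000) / (8) = 0.1250
Iteration 2:
  x = (-8 - (-4)·-2.1818 - (-4)·0.1250) / (-12) = 1.3523
  y = (-6 - (-3)·1.3333 - (-4)·0.1250) / (11) = -0.1364
  z = (6 - (-3)·1.3333 - (-1)·-2.1818) / (8) = 0.9773
Iteration 3:
  x = (-8 - (-4)·-0.1364 - (-4)·0.9773) / (-12) = 0.3864
  y = (-6 - (-3)·1.3523 - (-4)·0.9773) / (11) = 0.1787
  z = (6 - (-3)·1.3523 - (-1)·-0.1364) / (8) = 1.2401
Residual b − A·x = (2.3120, -1.8461, -2.5829); ∞-norm = 2.5829

2.5829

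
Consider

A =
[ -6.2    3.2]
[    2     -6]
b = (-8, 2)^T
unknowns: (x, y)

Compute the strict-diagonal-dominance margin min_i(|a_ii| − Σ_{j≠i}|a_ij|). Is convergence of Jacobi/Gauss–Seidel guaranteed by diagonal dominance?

3

row 1: |-6.2| − (3.2) = 3
row 2: |-6| − (2) = 4
minimum over rows = 3 → strictly diagonally dominant (convergence guaranteed)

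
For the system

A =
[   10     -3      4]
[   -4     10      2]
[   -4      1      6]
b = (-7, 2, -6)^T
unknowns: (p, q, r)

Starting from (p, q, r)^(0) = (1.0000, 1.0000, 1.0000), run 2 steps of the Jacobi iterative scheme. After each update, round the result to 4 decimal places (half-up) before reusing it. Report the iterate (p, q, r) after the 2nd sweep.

Iteration 1:
  p = (-7 - (-3)·1.0000 - (4)·1.0000) / (10) = -0.8000
  q = (2 - (-4)·1.0000 - (2)·1.0000) / (10) = 0.4000
  r = (-6 - (-4)·1.0000 - (1)·1.0000) / (6) = -0.5000
Iteration 2:
  p = (-7 - (-3)·0.4000 - (4)·-0.5000) / (10) = -0.3800
  q = (2 - (-4)·-0.8000 - (2)·-0.5000) / (10) = -0.0200
  r = (-6 - (-4)·-0.8000 - (1)·0.4000) / (6) = -1.6000

(-0.3800, -0.0200, -1.6000)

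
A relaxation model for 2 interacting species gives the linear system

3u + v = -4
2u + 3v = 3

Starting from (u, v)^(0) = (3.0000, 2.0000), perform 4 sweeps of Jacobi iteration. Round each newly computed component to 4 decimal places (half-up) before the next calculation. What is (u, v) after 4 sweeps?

Iteration 1:
  u = (-4 - (1)·2.0000) / (3) = -2.0000
  v = (3 - (2)·3.0000) / (3) = -1.0000
Iteration 2:
  u = (-4 - (1)·-1.0000) / (3) = -1.0000
  v = (3 - (2)·-2.0000) / (3) = 2.3333
Iteration 3:
  u = (-4 - (1)·2.3333) / (3) = -2.1111
  v = (3 - (2)·-1.0000) / (3) = 1.6667
Iteration 4:
  u = (-4 - (1)·1.6667) / (3) = -1.8889
  v = (3 - (2)·-2.1111) / (3) = 2.4074

(-1.8889, 2.4074)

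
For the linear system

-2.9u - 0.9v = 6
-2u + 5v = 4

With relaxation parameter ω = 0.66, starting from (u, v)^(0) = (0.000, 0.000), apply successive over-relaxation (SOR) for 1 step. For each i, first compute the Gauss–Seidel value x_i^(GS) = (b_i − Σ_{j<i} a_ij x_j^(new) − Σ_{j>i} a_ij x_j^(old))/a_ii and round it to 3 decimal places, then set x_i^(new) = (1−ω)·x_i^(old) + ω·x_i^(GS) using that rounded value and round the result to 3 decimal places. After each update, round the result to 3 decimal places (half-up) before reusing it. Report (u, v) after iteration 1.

Iteration 1:
  u: GS value = (6 - (-0.9)·0.000) / (-2.9) = -2.069;  u ← (1−ω)·0.000 + ω·-2.069 = -1.366
  v: GS value = (4 - (-2)·-1.366) / (5) = 0.254;  v ← (1−ω)·0.000 + ω·0.254 = 0.168

(-1.366, 0.168)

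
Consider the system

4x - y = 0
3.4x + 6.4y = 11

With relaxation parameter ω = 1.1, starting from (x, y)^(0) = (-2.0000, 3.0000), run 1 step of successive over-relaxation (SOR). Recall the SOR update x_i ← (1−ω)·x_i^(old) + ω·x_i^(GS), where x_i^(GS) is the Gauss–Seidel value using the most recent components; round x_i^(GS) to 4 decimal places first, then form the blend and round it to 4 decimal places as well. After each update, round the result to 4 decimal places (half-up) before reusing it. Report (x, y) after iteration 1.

Iteration 1:
  x: GS value = (0 - (-1)·3.0000) / (4) = 0.7500;  x ← (1−ω)·-2.0000 + ω·0.7500 = 1.0250
  y: GS value = (11 - (3.4)·1.0250) / (6.4) = 1.1742;  y ← (1−ω)·3.0000 + ω·1.1742 = 0.9916

(1.0250, 0.9916)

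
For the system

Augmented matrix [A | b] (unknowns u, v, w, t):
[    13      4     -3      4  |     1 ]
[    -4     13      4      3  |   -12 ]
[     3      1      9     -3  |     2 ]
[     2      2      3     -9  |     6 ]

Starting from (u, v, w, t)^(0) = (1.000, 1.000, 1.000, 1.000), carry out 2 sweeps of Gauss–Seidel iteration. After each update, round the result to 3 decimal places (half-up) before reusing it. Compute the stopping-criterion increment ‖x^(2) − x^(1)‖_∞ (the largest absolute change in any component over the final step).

Iteration 1:
  u = (1 - (4)·1.000 - (-3)·1.000 - (4)·1.000) / (13) = -0.308
  v = (-12 - (-4)·-0.308 - (4)·1.000 - (3)·1.000) / (13) = -1.556
  w = (2 - (3)·-0.308 - (1)·-1.556 - (-3)·1.000) / (9) = 0.831
  t = (6 - (2)·-0.308 - (2)·-1.556 - (3)·0.831) / (-9) = -0.804
Iteration 2:
  u = (1 - (4)·-1.556 - (-3)·0.831 - (4)·-0.804) / (13) = 0.995
  v = (-12 - (-4)·0.995 - (4)·0.831 - (3)·-0.804) / (13) = -0.687
  w = (2 - (3)·0.995 - (1)·-0.687 - (-3)·-0.804) / (9) = -0.301
  t = (6 - (2)·0.995 - (2)·-0.687 - (3)·-0.301) / (-9) = -0.699
Change: (1.303, 0.869, -1.132, 0.105) → max |·| = 1.303

1.303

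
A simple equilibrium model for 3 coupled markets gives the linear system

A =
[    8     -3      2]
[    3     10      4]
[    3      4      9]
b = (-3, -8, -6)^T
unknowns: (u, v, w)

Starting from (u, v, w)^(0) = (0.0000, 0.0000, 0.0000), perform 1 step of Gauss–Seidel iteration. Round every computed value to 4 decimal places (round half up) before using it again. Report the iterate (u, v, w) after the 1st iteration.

Iteration 1:
  u = (-3 - (-3)·0.0000 - (2)·0.0000) / (8) = -0.3750
  v = (-8 - (3)·-0.3750 - (4)·0.0000) / (10) = -0.6875
  w = (-6 - (3)·-0.3750 - (4)·-0.6875) / (9) = -0.2361

(-0.3750, -0.6875, -0.2361)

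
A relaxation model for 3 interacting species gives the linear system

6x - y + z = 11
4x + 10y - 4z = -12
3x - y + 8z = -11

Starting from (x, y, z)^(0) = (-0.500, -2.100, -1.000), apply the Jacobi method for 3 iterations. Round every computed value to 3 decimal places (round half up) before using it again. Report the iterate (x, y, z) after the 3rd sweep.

(1.788, -2.804, -2.371)

Iteration 1:
  x = (11 - (-1)·-2.100 - (1)·-1.000) / (6) = 1.650
  y = (-12 - (4)·-0.500 - (-4)·-1.000) / (10) = -1.400
  z = (-11 - (3)·-0.500 - (-1)·-2.100) / (8) = -1.450
Iteration 2:
  x = (11 - (-1)·-1.400 - (1)·-1.450) / (6) = 1.842
  y = (-12 - (4)·1.650 - (-4)·-1.450) / (10) = -2.440
  z = (-11 - (3)·1.650 - (-1)·-1.400) / (8) = -2.169
Iteration 3:
  x = (11 - (-1)·-2.440 - (1)·-2.169) / (6) = 1.788
  y = (-12 - (4)·1.842 - (-4)·-2.169) / (10) = -2.804
  z = (-11 - (3)·1.842 - (-1)·-2.440) / (8) = -2.371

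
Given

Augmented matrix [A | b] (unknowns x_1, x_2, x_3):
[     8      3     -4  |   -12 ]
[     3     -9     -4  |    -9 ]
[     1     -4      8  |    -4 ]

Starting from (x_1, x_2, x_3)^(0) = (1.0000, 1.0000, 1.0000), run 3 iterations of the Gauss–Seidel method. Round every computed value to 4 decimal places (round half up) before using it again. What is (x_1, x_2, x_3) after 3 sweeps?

(-1.7159, 0.4315, -0.0698)

Iteration 1:
  x_1 = (-12 - (3)·1.0000 - (-4)·1.0000) / (8) = -1.3750
  x_2 = (-9 - (3)·-1.3750 - (-4)·1.0000) / (-9) = 0.0972
  x_3 = (-4 - (1)·-1.3750 - (-4)·0.0972) / (8) = -0.2795
Iteration 2:
  x_1 = (-12 - (3)·0.0972 - (-4)·-0.2795) / (8) = -1.6762
  x_2 = (-9 - (3)·-1.6762 - (-4)·-0.2795) / (-9) = 0.5655
  x_3 = (-4 - (1)·-1.6762 - (-4)·0.5655) / (8) = -0.0077
Iteration 3:
  x_1 = (-12 - (3)·0.5655 - (-4)·-0.0077) / (8) = -1.7159
  x_2 = (-9 - (3)·-1.7159 - (-4)·-0.0077) / (-9) = 0.4315
  x_3 = (-4 - (1)·-1.7159 - (-4)·0.4315) / (8) = -0.0698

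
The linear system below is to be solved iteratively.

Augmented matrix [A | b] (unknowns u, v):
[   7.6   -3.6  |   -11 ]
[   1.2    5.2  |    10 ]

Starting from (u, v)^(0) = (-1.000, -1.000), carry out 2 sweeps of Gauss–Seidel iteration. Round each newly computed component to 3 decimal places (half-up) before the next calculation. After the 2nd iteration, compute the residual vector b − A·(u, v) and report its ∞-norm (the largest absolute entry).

1.318

Iteration 1:
  u = (-11 - (-3.6)·-1.000) / (7.6) = -1.921
  v = (10 - (1.2)·-1.921) / (5.2) = 2.366
Iteration 2:
  u = (-11 - (-3.6)·2.366) / (7.6) = -0.327
  v = (10 - (1.2)·-0.327) / (5.2) = 1.999
Residual b − A·x = (-1.318, -0.002); ∞-norm = 1.318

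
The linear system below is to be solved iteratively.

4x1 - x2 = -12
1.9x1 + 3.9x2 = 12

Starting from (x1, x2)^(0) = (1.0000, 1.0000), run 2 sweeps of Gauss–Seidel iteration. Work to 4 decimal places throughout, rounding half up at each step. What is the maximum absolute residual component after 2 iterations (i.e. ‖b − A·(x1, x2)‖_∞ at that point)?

Iteration 1:
  x1 = (-12 - (-1)·1.0000) / (4) = -2.7500
  x2 = (12 - (1.9)·-2.7500) / (3.9) = 4.4167
Iteration 2:
  x1 = (-12 - (-1)·4.4167) / (4) = -1.8958
  x2 = (12 - (1.9)·-1.8958) / (3.9) = 4.0005
Residual b − A·x = (-0.4163, 0.0001); ∞-norm = 0.4163

0.4163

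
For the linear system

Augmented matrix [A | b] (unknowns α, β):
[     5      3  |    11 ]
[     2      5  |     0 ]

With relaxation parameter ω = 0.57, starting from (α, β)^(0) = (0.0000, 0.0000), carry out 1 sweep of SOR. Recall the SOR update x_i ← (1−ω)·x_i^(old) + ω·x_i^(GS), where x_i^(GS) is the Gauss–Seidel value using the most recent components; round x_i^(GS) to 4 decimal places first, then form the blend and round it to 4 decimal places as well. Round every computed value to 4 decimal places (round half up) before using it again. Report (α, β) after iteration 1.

(1.2540, -0.2859)

Iteration 1:
  α: GS value = (11 - (3)·0.0000) / (5) = 2.2000;  α ← (1−ω)·0.0000 + ω·2.2000 = 1.2540
  β: GS value = (0 - (2)·1.2540) / (5) = -0.5016;  β ← (1−ω)·0.0000 + ω·-0.5016 = -0.2859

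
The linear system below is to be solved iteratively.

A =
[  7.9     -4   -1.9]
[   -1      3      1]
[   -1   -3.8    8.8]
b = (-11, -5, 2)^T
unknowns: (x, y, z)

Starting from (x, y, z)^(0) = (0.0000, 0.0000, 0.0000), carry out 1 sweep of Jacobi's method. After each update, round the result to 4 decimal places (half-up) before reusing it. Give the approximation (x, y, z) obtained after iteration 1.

(-1.3924, -1.6667, 0.2273)

Iteration 1:
  x = (-11 - (-4)·0.0000 - (-1.9)·0.0000) / (7.9) = -1.3924
  y = (-5 - (-1)·0.0000 - (1)·0.0000) / (3) = -1.6667
  z = (2 - (-1)·0.0000 - (-3.8)·0.0000) / (8.8) = 0.2273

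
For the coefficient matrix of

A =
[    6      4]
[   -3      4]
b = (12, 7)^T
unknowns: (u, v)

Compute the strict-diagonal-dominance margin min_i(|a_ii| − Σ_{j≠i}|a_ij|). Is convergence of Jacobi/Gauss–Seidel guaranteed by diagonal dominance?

1

row 1: |6| − (4) = 2
row 2: |4| − (3) = 1
minimum over rows = 1 → strictly diagonally dominant (convergence guaranteed)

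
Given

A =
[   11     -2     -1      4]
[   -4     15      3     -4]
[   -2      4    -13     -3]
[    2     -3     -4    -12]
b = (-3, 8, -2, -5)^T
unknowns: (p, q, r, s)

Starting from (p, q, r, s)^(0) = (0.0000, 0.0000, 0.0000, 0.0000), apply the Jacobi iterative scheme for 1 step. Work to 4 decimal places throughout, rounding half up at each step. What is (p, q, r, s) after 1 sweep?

Iteration 1:
  p = (-3 - (-2)·0.0000 - (-1)·0.0000 - (4)·0.0000) / (11) = -0.2727
  q = (8 - (-4)·0.0000 - (3)·0.0000 - (-4)·0.0000) / (15) = 0.5333
  r = (-2 - (-2)·0.0000 - (4)·0.0000 - (-3)·0.0000) / (-13) = 0.1538
  s = (-5 - (2)·0.0000 - (-3)·0.0000 - (-4)·0.0000) / (-12) = 0.4167

(-0.2727, 0.5333, 0.1538, 0.4167)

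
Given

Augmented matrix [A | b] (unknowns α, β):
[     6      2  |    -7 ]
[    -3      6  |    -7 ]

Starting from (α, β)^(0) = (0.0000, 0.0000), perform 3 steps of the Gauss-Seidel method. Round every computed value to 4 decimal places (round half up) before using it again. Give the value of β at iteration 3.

Iteration 1:
  α = (-7 - (2)·0.0000) / (6) = -1.1667
  β = (-7 - (-3)·-1.1667) / (6) = -1.7500
Iteration 2:
  α = (-7 - (2)·-1.7500) / (6) = -0.5833
  β = (-7 - (-3)·-0.5833) / (6) = -1.4583
Iteration 3:
  α = (-7 - (2)·-1.4583) / (6) = -0.6806
  β = (-7 - (-3)·-0.6806) / (6) = -1.5070

-1.5070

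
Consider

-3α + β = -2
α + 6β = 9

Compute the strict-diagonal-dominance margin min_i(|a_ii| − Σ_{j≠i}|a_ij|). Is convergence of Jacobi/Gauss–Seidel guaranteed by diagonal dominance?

row 1: |-3| − (1) = 2
row 2: |6| − (1) = 5
minimum over rows = 2 → strictly diagonally dominant (convergence guaranteed)

2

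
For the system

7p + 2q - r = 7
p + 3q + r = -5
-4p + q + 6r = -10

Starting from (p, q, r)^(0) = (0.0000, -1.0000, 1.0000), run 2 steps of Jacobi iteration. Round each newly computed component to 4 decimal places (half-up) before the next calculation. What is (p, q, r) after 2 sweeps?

Iteration 1:
  p = (7 - (2)·-1.0000 - (-1)·1.0000) / (7) = 1.4286
  q = (-5 - (1)·0.0000 - (1)·1.0000) / (3) = -2.0000
  r = (-10 - (-4)·0.0000 - (1)·-1.0000) / (6) = -1.5000
Iteration 2:
  p = (7 - (2)·-2.0000 - (-1)·-1.5000) / (7) = 1.3571
  q = (-5 - (1)·1.4286 - (1)·-1.5000) / (3) = -1.6429
  r = (-10 - (-4)·1.4286 - (1)·-2.0000) / (6) = -0.3809

(1.3571, -1.6429, -0.3809)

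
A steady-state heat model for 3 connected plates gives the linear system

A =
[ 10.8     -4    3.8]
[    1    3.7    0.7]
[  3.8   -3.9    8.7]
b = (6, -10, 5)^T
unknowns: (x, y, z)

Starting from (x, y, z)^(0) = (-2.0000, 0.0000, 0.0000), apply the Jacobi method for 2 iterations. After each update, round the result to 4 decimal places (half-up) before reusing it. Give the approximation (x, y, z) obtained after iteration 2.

Iteration 1:
  x = (6 - (-4)·0.0000 - (3.8)·0.0000) / (10.8) = 0.5556
  y = (-10 - (1)·-2.0000 - (0.7)·0.0000) / (3.7) = -2.1622
  z = (5 - (3.8)·-2.0000 - (-3.9)·0.0000) / (8.7) = 1.4483
Iteration 2:
  x = (6 - (-4)·-2.1622 - (3.8)·1.4483) / (10.8) = -0.7548
  y = (-10 - (1)·0.5556 - (0.7)·1.4483) / (3.7) = -3.1269
  z = (5 - (3.8)·0.5556 - (-3.9)·-2.1622) / (8.7) = -0.6372

(-0.7548, -3.1269, -0.6372)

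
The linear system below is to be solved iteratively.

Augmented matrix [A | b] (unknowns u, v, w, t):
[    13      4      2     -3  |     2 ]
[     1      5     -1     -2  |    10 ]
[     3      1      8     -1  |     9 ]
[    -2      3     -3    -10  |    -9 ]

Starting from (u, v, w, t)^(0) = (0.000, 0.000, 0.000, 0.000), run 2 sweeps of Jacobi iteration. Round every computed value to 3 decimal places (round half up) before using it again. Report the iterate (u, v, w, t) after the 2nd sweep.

Iteration 1:
  u = (2 - (4)·0.000 - (2)·0.000 - (-3)·0.000) / (13) = 0.154
  v = (10 - (1)·0.000 - (-1)·0.000 - (-2)·0.000) / (5) = 2.000
  w = (9 - (3)·0.000 - (1)·0.000 - (-1)·0.000) / (8) = 1.125
  t = (-9 - (-2)·0.000 - (3)·0.000 - (-3)·0.000) / (-10) = 0.900
Iteration 2:
  u = (2 - (4)·2.000 - (2)·1.125 - (-3)·0.900) / (13) = -0.427
  v = (10 - (1)·0.154 - (-1)·1.125 - (-2)·0.900) / (5) = 2.554
  w = (9 - (3)·0.154 - (1)·2.000 - (-1)·0.900) / (8) = 0.930
  t = (-9 - (-2)·0.154 - (3)·2.000 - (-3)·1.125) / (-10) = 1.132

(-0.427, 2.554, 0.930, 1.132)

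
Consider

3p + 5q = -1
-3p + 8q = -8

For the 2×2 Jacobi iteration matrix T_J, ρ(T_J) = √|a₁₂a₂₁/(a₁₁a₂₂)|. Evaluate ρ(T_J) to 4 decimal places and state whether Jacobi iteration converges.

a₁₂a₂₁/(a₁₁a₂₂) = (5)·(-3) / ((3)·(8)) = -0.625000
ρ = √|-0.625000| = √0.625000 = 0.7906
ρ < 1, so Jacobi converges

0.7906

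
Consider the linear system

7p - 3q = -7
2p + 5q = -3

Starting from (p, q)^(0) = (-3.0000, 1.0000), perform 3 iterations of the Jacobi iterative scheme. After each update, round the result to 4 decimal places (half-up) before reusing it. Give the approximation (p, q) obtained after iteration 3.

Iteration 1:
  p = (-7 - (-3)·1.0000) / (7) = -0.5714
  q = (-3 - (2)·-3.0000) / (5) = 0.6000
Iteration 2:
  p = (-7 - (-3)·0.6000) / (7) = -0.7429
  q = (-3 - (2)·-0.5714) / (5) = -0.3714
Iteration 3:
  p = (-7 - (-3)·-0.3714) / (7) = -1.1592
  q = (-3 - (2)·-0.7429) / (5) = -0.3028

(-1.1592, -0.3028)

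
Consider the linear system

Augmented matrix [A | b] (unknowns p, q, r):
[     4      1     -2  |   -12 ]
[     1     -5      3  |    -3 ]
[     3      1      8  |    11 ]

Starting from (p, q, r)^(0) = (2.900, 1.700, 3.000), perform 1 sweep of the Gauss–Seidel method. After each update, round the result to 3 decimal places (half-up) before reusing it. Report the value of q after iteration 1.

Iteration 1:
  p = (-12 - (1)·1.700 - (-2)·3.000) / (4) = -1.925
  q = (-3 - (1)·-1.925 - (3)·3.000) / (-5) = 2.015
  r = (11 - (3)·-1.925 - (1)·2.015) / (8) = 1.845

2.015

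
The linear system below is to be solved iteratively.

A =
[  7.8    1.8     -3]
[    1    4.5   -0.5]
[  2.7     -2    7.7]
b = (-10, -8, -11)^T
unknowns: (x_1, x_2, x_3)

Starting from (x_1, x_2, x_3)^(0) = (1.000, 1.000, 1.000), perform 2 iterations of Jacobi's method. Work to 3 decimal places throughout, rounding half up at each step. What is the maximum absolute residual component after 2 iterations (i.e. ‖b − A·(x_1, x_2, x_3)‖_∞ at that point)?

Iteration 1:
  x_1 = (-10 - (1.8)·1.000 - (-3)·1.000) / (7.8) = -1.128
  x_2 = (-8 - (1)·1.000 - (-0.5)·1.000) / (4.5) = -1.889
  x_3 = (-11 - (2.7)·1.000 - (-2)·1.000) / (7.7) = -1.519
Iteration 2:
  x_1 = (-10 - (1.8)·-1.889 - (-3)·-1.519) / (7.8) = -1.430
  x_2 = (-8 - (1)·-1.128 - (-0.5)·-1.519) / (4.5) = -1.696
  x_3 = (-11 - (2.7)·-1.128 - (-2)·-1.889) / (7.7) = -1.524
Residual b − A·x = (-0.365, 0.300, 1.204); ∞-norm = 1.204

1.204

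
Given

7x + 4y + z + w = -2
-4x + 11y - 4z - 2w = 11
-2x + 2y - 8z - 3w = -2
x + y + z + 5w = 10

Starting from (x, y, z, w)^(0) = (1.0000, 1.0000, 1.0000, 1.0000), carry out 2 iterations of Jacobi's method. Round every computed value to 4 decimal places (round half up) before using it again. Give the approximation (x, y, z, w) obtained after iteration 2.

(-1.5588, 0.7935, 0.4880, 1.8718)

Iteration 1:
  x = (-2 - (4)·1.0000 - (1)·1.0000 - (1)·1.0000) / (7) = -1.1429
  y = (11 - (-4)·1.0000 - (-4)·1.0000 - (-2)·1.0000) / (11) = 1.9091
  z = (-2 - (-2)·1.0000 - (2)·1.0000 - (-3)·1.0000) / (-8) = -0.1250
  w = (10 - (1)·1.0000 - (1)·1.0000 - (1)·1.0000) / (5) = 1.4000
Iteration 2:
  x = (-2 - (4)·1.9091 - (1)·-0.1250 - (1)·1.4000) / (7) = -1.5588
  y = (11 - (-4)·-1.1429 - (-4)·-0.1250 - (-2)·1.4000) / (11) = 0.7935
  z = (-2 - (-2)·-1.1429 - (2)·1.9091 - (-3)·1.4000) / (-8) = 0.4880
  w = (10 - (1)·-1.1429 - (1)·1.9091 - (1)·-0.1250) / (5) = 1.8718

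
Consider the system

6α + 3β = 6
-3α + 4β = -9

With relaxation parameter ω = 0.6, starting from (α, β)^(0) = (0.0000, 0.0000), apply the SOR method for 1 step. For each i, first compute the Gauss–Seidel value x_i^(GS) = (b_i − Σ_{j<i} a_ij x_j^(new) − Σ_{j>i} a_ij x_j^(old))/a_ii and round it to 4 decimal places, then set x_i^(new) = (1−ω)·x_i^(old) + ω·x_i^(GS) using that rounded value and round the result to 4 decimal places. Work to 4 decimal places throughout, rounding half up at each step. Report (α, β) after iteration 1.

Iteration 1:
  α: GS value = (6 - (3)·0.0000) / (6) = 1.0000;  α ← (1−ω)·0.0000 + ω·1.0000 = 0.6000
  β: GS value = (-9 - (-3)·0.6000) / (4) = -1.8000;  β ← (1−ω)·0.0000 + ω·-1.8000 = -1.0800

(0.6000, -1.0800)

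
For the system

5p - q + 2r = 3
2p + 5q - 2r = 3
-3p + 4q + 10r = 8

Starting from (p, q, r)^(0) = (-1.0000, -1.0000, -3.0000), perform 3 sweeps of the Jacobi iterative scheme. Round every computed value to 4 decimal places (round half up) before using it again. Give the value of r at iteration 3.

Iteration 1:
  p = (3 - (-1)·-1.0000 - (2)·-3.0000) / (5) = 1.6000
  q = (3 - (2)·-1.0000 - (-2)·-3.0000) / (5) = -0.2000
  r = (8 - (-3)·-1.0000 - (4)·-1.0000) / (10) = 0.9000
Iteration 2:
  p = (3 - (-1)·-0.2000 - (2)·0.9000) / (5) = 0.2000
  q = (3 - (2)·1.6000 - (-2)·0.9000) / (5) = 0.3200
  r = (8 - (-3)·1.6000 - (4)·-0.2000) / (10) = 1.3600
Iteration 3:
  p = (3 - (-1)·0.3200 - (2)·1.3600) / (5) = 0.1200
  q = (3 - (2)·0.2000 - (-2)·1.3600) / (5) = 1.0640
  r = (8 - (-3)·0.2000 - (4)·0.3200) / (10) = 0.7320

0.7320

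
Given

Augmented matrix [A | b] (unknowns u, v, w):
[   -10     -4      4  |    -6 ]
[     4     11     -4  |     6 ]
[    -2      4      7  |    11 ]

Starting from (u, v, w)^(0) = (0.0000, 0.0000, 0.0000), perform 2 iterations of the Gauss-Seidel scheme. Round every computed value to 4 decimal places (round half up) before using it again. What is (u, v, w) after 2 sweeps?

(1.0914, 0.7143, 1.4751)

Iteration 1:
  u = (-6 - (-4)·0.0000 - (4)·0.0000) / (-10) = 0.6000
  v = (6 - (4)·0.6000 - (-4)·0.0000) / (11) = 0.3273
  w = (11 - (-2)·0.6000 - (4)·0.3273) / (7) = 1.5558
Iteration 2:
  u = (-6 - (-4)·0.3273 - (4)·1.5558) / (-10) = 1.0914
  v = (6 - (4)·1.0914 - (-4)·1.5558) / (11) = 0.7143
  w = (11 - (-2)·1.0914 - (4)·0.7143) / (7) = 1.4751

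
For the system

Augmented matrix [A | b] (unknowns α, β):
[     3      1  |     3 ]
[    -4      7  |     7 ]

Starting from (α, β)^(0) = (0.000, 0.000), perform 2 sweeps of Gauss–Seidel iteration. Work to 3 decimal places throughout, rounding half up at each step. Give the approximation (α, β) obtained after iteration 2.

(0.476, 1.272)

Iteration 1:
  α = (3 - (1)·0.000) / (3) = 1.000
  β = (7 - (-4)·1.000) / (7) = 1.571
Iteration 2:
  α = (3 - (1)·1.571) / (3) = 0.476
  β = (7 - (-4)·0.476) / (7) = 1.272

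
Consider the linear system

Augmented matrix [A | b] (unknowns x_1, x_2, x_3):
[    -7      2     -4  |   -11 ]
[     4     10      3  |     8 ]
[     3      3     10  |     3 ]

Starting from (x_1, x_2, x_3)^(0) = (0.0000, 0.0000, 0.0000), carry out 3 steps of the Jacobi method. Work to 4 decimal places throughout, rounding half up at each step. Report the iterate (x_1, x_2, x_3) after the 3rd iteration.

Iteration 1:
  x_1 = (-11 - (2)·0.0000 - (-4)·0.0000) / (-7) = 1.5714
  x_2 = (8 - (4)·0.0000 - (3)·0.0000) / (10) = 0.8000
  x_3 = (3 - (3)·0.0000 - (3)·0.0000) / (10) = 0.3000
Iteration 2:
  x_1 = (-11 - (2)·0.8000 - (-4)·0.3000) / (-7) = 1.6286
  x_2 = (8 - (4)·1.5714 - (3)·0.3000) / (10) = 0.0814
  x_3 = (3 - (3)·1.5714 - (3)·0.8000) / (10) = -0.4114
Iteration 3:
  x_1 = (-11 - (2)·0.0814 - (-4)·-0.4114) / (-7) = 1.8298
  x_2 = (8 - (4)·1.6286 - (3)·-0.4114) / (10) = 0.2720
  x_3 = (3 - (3)·1.6286 - (3)·0.0814) / (10) = -0.2130

(1.8298, 0.2720, -0.2130)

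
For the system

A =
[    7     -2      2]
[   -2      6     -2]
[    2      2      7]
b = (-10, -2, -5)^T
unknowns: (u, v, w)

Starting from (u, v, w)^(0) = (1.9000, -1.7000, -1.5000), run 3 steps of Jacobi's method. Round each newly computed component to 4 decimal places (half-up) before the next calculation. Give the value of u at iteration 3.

-1.6723

Iteration 1:
  u = (-10 - (-2)·-1.7000 - (2)·-1.5000) / (7) = -1.4857
  v = (-2 - (-2)·1.9000 - (-2)·-1.5000) / (6) = -0.2000
  w = (-5 - (2)·1.9000 - (2)·-1.7000) / (7) = -0.7714
Iteration 2:
  u = (-10 - (-2)·-0.2000 - (2)·-0.7714) / (7) = -1.2653
  v = (-2 - (-2)·-1.4857 - (-2)·-0.7714) / (6) = -1.0857
  w = (-5 - (2)·-1.4857 - (2)·-0.2000) / (7) = -0.2327
Iteration 3:
  u = (-10 - (-2)·-1.0857 - (2)·-0.2327) / (7) = -1.6723
  v = (-2 - (-2)·-1.2653 - (-2)·-0.2327) / (6) = -0.8327
  w = (-5 - (2)·-1.2653 - (2)·-1.0857) / (7) = -0.0426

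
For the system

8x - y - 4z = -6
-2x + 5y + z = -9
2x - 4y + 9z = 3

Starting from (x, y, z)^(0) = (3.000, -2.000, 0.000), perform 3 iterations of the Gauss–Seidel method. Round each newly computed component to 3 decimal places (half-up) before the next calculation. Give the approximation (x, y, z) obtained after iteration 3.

(-1.213, -2.210, -0.379)

Iteration 1:
  x = (-6 - (-1)·-2.000 - (-4)·0.000) / (8) = -1.000
  y = (-9 - (-2)·-1.000 - (1)·0.000) / (5) = -2.200
  z = (3 - (2)·-1.000 - (-4)·-2.200) / (9) = -0.422
Iteration 2:
  x = (-6 - (-1)·-2.200 - (-4)·-0.422) / (8) = -1.236
  y = (-9 - (-2)·-1.236 - (1)·-0.422) / (5) = -2.210
  z = (3 - (2)·-1.236 - (-4)·-2.210) / (9) = -0.374
Iteration 3:
  x = (-6 - (-1)·-2.210 - (-4)·-0.374) / (8) = -1.213
  y = (-9 - (-2)·-1.213 - (1)·-0.374) / (5) = -2.210
  z = (3 - (2)·-1.213 - (-4)·-2.210) / (9) = -0.379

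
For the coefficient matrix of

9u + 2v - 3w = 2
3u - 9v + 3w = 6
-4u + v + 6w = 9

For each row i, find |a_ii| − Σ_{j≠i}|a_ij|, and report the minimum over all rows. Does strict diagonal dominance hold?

row 1: |9| − (2+3) = 4
row 2: |-9| − (3+3) = 3
row 3: |6| − (4+1) = 1
minimum over rows = 1 → strictly diagonally dominant (convergence guaranteed)

1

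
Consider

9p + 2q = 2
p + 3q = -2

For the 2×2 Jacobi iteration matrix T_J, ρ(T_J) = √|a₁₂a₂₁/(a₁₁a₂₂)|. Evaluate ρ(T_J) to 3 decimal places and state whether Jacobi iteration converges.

0.272

a₁₂a₂₁/(a₁₁a₂₂) = (2)·(1) / ((9)·(3)) = 0.074074
ρ = √|0.074074| = √0.074074 = 0.272
ρ < 1, so Jacobi converges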